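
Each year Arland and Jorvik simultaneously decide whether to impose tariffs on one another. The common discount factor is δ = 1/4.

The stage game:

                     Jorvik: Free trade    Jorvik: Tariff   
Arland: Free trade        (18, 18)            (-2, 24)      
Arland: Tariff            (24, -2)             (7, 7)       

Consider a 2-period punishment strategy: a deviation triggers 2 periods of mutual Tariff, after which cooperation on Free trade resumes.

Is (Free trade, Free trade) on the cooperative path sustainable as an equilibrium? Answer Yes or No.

No

IC: δ+…+δ^2 ≥ (24−18)/(18−7) = 6/11.
At δ = 1/4: partial sum = 0.3125 < 0.5455. Cooperation not sustainable.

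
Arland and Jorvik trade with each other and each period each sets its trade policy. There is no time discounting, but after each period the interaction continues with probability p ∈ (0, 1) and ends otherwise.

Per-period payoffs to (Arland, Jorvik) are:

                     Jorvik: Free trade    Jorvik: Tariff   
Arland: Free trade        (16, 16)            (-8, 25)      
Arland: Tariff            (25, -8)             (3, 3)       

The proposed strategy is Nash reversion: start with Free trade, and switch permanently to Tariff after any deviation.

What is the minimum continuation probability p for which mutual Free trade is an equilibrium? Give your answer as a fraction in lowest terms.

9/22

With no time discounting, the continuation probability p plays the role of the discount factor.
Grim-trigger IC: 16/(1−p) ≥ 25 + 3p/(1−p) ⇒ p ≥ (25−16)/(25−3) = 9/22.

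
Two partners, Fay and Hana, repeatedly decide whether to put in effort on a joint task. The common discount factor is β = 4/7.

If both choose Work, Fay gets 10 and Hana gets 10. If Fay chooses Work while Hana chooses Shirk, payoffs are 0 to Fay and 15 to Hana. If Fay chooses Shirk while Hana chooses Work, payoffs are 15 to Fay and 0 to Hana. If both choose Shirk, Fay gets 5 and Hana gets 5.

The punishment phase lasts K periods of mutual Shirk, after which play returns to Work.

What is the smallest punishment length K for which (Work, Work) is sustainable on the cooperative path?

3

IC: β(1−β^K)/(1−β) ≥ (15−10)/(10−5) = 1.
With β = 4/7: need 1 − β^K ≥ 1·(1−4/7)/(4/7), i.e. β^K ≤ 0.2500.
Since (4/7)^2 = 0.3265 and (4/7)^3 = 0.1866, the smallest such K is 3.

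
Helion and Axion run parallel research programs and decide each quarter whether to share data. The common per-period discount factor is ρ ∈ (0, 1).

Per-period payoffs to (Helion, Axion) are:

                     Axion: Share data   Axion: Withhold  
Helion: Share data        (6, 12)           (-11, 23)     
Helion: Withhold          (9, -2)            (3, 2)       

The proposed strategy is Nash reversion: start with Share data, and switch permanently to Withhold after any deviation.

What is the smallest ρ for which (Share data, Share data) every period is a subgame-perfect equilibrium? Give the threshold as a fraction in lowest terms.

11/21

For Helion: deviation gain 9−6 = 3, per-period punishment loss 6−3 = 3. IC gives ρ ≥ 3/6 = 1/2.
For Axion: gain 11, loss 10 per period, so ρ ≥ 11/21.
The tighter constraint is Axion's, so cooperation needs ρ ≥ 11/21.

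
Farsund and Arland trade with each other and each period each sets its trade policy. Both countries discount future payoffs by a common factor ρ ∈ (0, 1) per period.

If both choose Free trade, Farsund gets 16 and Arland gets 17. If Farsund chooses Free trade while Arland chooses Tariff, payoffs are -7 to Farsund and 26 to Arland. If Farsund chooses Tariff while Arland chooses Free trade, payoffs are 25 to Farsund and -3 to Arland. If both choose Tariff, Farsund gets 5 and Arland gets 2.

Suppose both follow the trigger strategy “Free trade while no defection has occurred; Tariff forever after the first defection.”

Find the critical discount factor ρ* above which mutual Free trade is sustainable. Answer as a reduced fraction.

For Farsund: deviation gain 25−16 = 9, per-period punishment loss 16−5 = 11. IC gives ρ ≥ 9/20.
For Arland: gain 9, loss 15 per period, so ρ ≥ 9/24 = 3/8.
The tighter constraint is Farsund's, so cooperation needs ρ ≥ 9/20.

9/20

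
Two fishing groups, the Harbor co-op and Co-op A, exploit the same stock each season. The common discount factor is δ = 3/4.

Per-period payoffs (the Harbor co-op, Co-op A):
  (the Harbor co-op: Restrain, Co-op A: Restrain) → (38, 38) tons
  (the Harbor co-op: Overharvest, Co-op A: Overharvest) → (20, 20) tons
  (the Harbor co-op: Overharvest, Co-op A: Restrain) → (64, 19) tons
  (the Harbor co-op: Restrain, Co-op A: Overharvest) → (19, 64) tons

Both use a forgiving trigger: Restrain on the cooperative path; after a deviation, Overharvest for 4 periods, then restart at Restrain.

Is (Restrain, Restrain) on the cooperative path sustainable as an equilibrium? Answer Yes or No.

Yes

A one-shot deviation gives 64 now, then 20 for 4 periods, then back to 38.
Gain from deviating: (64−38) today; loss: (38−20) in each of the next 4 periods.
No-deviation condition: (38−20)(δ+…+δ^4) ≥ 64−38, i.e. δ+…+δ^4 ≥ 13/9.
At δ = 3/4: δ+…+δ^4 = 2.0508 ≥ 1.4444.
So cooperation is sustainable.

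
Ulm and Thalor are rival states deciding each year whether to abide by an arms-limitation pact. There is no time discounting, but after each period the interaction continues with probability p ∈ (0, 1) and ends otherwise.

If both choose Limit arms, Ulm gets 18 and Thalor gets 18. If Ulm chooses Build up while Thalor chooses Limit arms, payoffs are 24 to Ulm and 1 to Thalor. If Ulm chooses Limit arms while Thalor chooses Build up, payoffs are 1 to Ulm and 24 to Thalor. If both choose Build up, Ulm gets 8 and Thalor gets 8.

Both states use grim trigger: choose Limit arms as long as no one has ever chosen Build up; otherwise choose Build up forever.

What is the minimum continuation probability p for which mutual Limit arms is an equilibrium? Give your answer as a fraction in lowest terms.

3/8

Expected cooperation value is 18 + p·18 + p²·18 + … = 18/(1−p); deviation gives 24 + p·8/(1−p).
18 ≥ 24(1−p) + 8p ⇒ 16p ≥ 6 ⇒ p ≥ 6/16 = 3/8.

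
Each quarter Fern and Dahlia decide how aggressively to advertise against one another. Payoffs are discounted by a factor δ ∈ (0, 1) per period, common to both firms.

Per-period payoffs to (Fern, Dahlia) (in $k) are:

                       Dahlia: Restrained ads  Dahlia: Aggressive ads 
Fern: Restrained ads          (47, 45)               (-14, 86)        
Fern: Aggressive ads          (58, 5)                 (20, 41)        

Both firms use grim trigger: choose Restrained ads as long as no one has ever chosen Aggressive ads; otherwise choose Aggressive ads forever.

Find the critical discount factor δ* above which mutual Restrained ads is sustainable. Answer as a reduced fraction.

Fern's threshold: (58−47)/(58−20) = 11/38.
Dahlia's threshold: (86−45)/(86−41) = 41/45.
11/38 < 41/45, so Dahlia binds and δ* = 41/45.

41/45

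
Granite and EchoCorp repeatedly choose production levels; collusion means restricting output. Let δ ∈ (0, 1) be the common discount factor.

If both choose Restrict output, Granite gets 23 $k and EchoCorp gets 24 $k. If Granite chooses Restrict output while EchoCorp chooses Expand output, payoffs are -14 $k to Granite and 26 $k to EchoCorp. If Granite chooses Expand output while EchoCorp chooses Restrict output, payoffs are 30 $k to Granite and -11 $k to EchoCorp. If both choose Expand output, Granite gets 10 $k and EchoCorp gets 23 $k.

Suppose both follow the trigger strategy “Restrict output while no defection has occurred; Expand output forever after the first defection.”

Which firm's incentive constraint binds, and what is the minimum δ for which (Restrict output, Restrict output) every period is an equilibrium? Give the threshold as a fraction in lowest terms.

EchoCorp; δ ≥ 2/3

For Granite: deviation gain 30−23 = 7, per-period punishment loss 23−10 = 13. IC gives δ ≥ 7/20.
For EchoCorp: gain 2, loss 1 per period, so δ ≥ 2/3.
The tighter constraint is EchoCorp's, so cooperation needs δ ≥ 2/3.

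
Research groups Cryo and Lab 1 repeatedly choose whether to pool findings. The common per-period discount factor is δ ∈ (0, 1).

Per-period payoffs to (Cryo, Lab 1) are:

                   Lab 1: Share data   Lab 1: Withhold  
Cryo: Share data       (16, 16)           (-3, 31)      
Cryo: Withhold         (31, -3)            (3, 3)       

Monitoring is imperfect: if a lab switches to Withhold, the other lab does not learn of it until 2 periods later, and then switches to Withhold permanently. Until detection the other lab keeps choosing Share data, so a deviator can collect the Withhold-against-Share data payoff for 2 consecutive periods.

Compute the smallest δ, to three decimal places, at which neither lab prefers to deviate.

Deviating for the 2 undetected periods gains 31−16 = 15 per period over cooperation, then loses 16−3 = 13 per period forever once punishment starts.
Gain: 15(1 + δ + … + δ^1); loss: 13·δ^2/(1−δ).
No profitable deviation ⇔ 15(1−δ^2) ≤ 13·δ^2, i.e. δ^2 ≥ 15/(15+13) = 15/28.
Hence δ ≥ (15/28)^(1/2) ≈ 0.732.

0.732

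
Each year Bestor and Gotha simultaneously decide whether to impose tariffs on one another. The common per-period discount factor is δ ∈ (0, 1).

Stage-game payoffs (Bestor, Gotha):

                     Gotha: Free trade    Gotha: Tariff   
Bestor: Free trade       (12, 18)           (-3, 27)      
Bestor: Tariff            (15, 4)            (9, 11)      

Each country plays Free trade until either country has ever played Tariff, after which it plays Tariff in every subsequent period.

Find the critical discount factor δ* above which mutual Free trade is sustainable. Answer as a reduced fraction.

Bestor: cooperation gives 12 each period; deviation gives 15 once then 9 forever.
  12/(1−δ) ≥ 15 + 9δ/(1−δ) ⇒ δ ≥ 3/6 = 1/2.
Gotha: cooperation gives 18 each period; deviation gives 27 once then 11 forever.
  δ ≥ 9/16.
Both must hold, so the binding constraint is Gotha's: δ ≥ 9/16.

9/16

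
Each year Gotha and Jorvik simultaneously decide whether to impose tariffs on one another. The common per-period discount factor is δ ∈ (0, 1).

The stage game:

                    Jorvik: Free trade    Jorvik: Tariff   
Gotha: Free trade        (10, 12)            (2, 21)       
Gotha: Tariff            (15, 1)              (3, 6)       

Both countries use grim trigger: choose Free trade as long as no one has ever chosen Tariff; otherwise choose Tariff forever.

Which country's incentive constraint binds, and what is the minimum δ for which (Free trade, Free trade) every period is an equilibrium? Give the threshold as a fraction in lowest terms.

Jorvik; δ ≥ 3/5

Gotha: cooperation gives 10 each period; deviation gives 15 once then 3 forever.
  10/(1−δ) ≥ 15 + 3δ/(1−δ) ⇒ δ ≥ 5/12.
Jorvik: cooperation gives 12 each period; deviation gives 21 once then 6 forever.
  δ ≥ 9/15 = 3/5.
Both must hold, so the binding constraint is Jorvik's: δ ≥ 3/5.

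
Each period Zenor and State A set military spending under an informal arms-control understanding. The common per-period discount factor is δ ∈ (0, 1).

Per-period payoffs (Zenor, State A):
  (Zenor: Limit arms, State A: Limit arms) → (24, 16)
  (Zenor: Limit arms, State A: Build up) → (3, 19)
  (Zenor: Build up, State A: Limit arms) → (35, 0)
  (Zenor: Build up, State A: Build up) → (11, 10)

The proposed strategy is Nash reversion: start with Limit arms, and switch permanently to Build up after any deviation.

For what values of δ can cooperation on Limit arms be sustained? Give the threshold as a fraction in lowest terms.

11/24

Zenor: cooperation gives 24 each period; deviation gives 35 once then 11 forever.
  24/(1−δ) ≥ 35 + 11δ/(1−δ) ⇒ δ ≥ 11/24.
State A: cooperation gives 16 each period; deviation gives 19 once then 10 forever.
  δ ≥ 3/9 = 1/3.
Both must hold, so the binding constraint is Zenor's: δ ≥ 11/24.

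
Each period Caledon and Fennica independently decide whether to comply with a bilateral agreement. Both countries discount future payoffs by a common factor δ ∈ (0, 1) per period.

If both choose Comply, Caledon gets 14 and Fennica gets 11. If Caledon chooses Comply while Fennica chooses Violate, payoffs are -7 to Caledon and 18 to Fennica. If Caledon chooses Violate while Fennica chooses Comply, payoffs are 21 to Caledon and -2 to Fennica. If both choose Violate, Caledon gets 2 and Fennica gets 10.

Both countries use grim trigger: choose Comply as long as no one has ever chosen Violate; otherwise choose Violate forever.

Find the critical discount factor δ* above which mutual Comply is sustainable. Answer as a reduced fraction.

7/8

Caledon's threshold: (21−14)/(21−2) = 7/19.
Fennica's threshold: (18−11)/(18−10) = 7/8.
7/19 < 7/8, so Fennica binds and δ* = 7/8.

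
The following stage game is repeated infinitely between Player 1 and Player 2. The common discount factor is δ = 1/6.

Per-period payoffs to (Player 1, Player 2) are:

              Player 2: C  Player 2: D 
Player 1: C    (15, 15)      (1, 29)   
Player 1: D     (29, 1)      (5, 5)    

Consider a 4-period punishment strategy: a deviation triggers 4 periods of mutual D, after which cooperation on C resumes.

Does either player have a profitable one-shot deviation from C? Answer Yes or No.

A one-shot deviation gives 29 now, then 5 for 4 periods, then back to 15.
Gain from deviating: (29−15) today; loss: (15−5) in each of the next 4 periods.
No-deviation condition: (15−5)(δ+…+δ^4) ≥ 29−15, i.e. δ+…+δ^4 ≥ 7/5.
At δ = 1/6: δ+…+δ^4 = 0.1998 < 1.4000.
So cooperation is not sustainable.

Yes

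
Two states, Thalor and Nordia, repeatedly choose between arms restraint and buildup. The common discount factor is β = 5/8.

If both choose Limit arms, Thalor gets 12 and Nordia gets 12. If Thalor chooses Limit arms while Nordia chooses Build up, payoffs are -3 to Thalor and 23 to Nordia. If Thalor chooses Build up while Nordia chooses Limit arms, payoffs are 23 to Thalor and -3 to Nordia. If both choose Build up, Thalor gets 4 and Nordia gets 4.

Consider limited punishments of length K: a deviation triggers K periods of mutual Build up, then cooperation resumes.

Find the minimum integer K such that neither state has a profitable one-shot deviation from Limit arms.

No profitable deviation requires (12−4)(β+…+β^K) ≥ 23−12, i.e. β+…+β^K ≥ 11/8 ≈ 1.3750.
With β = 5/8, the partial sums are K=1: 0.6250, K=2: 1.0156, K=3: 1.2598, K=4: 1.4124.
K = 4 is the first length at which the sum reaches 1.3750.

4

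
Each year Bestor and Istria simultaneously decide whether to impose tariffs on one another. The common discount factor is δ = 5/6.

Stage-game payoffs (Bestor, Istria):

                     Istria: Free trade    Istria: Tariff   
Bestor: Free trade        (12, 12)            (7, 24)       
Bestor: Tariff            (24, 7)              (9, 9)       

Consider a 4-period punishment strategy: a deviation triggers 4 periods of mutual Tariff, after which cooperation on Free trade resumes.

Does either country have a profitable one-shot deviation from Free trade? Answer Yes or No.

IC: δ+…+δ^4 ≥ (24−12)/(12−9) = 4.
At δ = 5/6: partial sum = 2.5887 < 4.0000. Cooperation not sustainable.

Yes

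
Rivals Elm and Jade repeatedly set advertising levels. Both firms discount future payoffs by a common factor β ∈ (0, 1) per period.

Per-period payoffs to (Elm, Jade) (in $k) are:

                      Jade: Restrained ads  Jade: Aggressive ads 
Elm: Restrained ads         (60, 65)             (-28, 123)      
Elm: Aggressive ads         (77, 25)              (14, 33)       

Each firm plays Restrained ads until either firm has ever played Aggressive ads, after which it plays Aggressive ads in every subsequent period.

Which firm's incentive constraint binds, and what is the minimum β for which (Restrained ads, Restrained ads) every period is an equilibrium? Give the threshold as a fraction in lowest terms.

Jade; β ≥ 29/45

For Elm: deviation gain 77−60 = 17, per-period punishment loss 60−14 = 46. IC gives β ≥ 17/63.
For Jade: gain 58, loss 32 per period, so β ≥ 58/90 = 29/45.
The tighter constraint is Jade's, so cooperation needs β ≥ 29/45.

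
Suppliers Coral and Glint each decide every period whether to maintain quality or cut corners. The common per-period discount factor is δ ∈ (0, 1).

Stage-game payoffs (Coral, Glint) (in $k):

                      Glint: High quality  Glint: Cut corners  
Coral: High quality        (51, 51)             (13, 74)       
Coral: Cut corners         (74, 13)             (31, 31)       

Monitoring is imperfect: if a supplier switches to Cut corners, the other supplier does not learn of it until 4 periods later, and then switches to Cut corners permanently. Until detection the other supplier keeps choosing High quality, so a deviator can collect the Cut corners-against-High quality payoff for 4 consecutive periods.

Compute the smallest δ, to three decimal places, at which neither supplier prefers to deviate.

The best deviation is to choose Cut corners for all 4 undetected periods, earning 74 each, then 31 forever once detected.
Deviation value: 74(1−δ^4)/(1−δ) + 31δ^4/(1−δ); cooperation value: 51/(1−δ).
IC: 51 ≥ 74(1−δ^4) + 31δ^4 = 74 − 43δ^4.
So δ^4 ≥ 23/43, giving δ ≥ (23/43)^(1/4) ≈ 0.855.

0.855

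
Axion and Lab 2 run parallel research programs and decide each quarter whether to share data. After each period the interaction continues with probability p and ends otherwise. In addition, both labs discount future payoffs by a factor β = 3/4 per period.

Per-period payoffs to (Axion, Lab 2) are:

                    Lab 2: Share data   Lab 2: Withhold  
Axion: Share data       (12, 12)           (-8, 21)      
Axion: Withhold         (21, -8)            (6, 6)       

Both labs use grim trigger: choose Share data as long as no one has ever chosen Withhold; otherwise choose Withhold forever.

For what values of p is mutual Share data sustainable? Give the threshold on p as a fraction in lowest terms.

Expected continuation weight on next period's payoff is β·p = 3/4·p, which plays the role of the discount factor.
Cooperation requires 3/4·p ≥ (21−12)/(21−6) = 3/5, hence p ≥ 4/5.

4/5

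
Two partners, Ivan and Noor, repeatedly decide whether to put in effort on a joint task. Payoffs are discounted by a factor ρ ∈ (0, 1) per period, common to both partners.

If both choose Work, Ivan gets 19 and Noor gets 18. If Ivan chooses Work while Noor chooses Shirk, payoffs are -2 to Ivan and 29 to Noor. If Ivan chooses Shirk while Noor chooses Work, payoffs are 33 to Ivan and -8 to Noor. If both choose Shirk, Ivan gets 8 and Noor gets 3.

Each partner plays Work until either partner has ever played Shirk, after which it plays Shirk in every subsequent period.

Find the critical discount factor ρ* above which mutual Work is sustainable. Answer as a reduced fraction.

Ivan's threshold: (33−19)/(33−8) = 14/25.
Noor's threshold: (29−18)/(29−3) = 11/26.
14/25 > 11/26, so Ivan binds and ρ* = 14/25.

14/25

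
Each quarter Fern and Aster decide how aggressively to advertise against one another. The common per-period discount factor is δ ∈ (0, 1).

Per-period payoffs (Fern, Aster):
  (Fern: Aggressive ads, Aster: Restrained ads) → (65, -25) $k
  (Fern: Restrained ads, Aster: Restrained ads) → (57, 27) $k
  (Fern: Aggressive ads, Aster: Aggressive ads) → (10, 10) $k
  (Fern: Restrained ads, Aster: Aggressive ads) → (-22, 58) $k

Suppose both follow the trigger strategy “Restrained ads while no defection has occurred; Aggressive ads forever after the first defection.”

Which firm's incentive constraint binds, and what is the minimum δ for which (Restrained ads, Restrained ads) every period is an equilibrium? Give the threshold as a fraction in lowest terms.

Fern: cooperation gives 57 each period; deviation gives 65 once then 10 forever.
  57/(1−δ) ≥ 65 + 10δ/(1−δ) ⇒ δ ≥ 8/55.
Aster: cooperation gives 27 each period; deviation gives 58 once then 10 forever.
  δ ≥ 31/48.
Both must hold, so the binding constraint is Aster's: δ ≥ 31/48.

Aster; δ ≥ 31/48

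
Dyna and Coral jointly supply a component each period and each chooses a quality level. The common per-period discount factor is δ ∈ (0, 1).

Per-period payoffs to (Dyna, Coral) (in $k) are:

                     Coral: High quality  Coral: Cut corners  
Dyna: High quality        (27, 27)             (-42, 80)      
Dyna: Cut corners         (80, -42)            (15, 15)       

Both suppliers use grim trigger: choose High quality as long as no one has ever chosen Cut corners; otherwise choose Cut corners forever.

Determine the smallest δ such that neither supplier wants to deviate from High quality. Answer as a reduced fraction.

Cooperation forever yields 27 each period: 27/(1−δ).
Deviating yields 80 once, then 15 forever: 80 + 15δ/(1−δ).
No profitable deviation requires 27/(1−δ) ≥ 80 + 15δ/(1−δ).
Multiplying by (1−δ): 27 ≥ 80(1−δ) + 15δ = 80 − 65δ.
So 65δ ≥ 53, i.e. δ ≥ 53/65.

53/65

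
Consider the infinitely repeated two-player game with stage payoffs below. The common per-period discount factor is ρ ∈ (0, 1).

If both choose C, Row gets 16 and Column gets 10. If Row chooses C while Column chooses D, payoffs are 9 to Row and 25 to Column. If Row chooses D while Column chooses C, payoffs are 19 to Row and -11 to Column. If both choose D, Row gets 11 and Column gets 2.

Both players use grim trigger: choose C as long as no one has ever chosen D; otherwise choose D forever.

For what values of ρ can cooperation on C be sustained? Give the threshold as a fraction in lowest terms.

For Row: deviation gain 19−16 = 3, per-period punishment loss 16−11 = 5. IC gives ρ ≥ 3/8.
For Column: gain 15, loss 8 per period, so ρ ≥ 15/23.
The tighter constraint is Column's, so cooperation needs ρ ≥ 15/23.

15/23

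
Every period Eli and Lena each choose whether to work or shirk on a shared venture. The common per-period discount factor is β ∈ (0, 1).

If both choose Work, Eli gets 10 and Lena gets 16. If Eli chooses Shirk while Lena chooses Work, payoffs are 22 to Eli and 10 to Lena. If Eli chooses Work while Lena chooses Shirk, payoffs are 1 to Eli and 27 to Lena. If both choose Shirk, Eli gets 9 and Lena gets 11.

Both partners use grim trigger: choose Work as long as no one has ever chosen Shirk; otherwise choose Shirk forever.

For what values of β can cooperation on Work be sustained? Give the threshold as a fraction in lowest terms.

12/13

Eli: cooperation gives 10 each period; deviation gives 22 once then 9 forever.
  10/(1−β) ≥ 22 + 9β/(1−β) ⇒ β ≥ 12/13.
Lena: cooperation gives 16 each period; deviation gives 27 once then 11 forever.
  β ≥ 11/16.
Both must hold, so the binding constraint is Eli's: β ≥ 12/13.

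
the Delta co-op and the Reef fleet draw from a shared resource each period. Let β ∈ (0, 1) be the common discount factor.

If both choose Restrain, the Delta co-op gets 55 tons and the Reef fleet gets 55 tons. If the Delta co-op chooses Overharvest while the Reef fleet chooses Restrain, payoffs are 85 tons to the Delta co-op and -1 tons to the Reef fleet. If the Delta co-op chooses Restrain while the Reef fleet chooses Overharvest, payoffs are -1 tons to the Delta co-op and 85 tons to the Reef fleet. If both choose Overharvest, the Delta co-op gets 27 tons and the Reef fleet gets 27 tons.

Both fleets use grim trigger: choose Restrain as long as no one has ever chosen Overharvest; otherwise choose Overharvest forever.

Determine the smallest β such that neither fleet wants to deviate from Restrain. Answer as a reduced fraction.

15/29

Cooperation forever yields 55 each period: 55/(1−β).
Deviating yields 85 once, then 27 forever: 85 + 27β/(1−β).
No profitable deviation requires 55/(1−β) ≥ 85 + 27β/(1−β).
Multiplying by (1−β): 55 ≥ 85(1−β) + 27β = 85 − 58β.
So 58β ≥ 30, i.e. β ≥ 30/58 = 15/29.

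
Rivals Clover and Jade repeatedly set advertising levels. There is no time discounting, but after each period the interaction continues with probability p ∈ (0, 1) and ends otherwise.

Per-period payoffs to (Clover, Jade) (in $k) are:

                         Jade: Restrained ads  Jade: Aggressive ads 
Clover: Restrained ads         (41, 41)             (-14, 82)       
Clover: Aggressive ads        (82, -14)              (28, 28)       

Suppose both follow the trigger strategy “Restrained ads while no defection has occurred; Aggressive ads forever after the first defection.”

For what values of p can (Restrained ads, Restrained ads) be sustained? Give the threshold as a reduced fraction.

With no time discounting, the continuation probability p plays the role of the discount factor.
Grim-trigger IC: 41/(1−p) ≥ 82 + 28p/(1−p) ⇒ p ≥ (82−41)/(82−28) = 41/54.

41/54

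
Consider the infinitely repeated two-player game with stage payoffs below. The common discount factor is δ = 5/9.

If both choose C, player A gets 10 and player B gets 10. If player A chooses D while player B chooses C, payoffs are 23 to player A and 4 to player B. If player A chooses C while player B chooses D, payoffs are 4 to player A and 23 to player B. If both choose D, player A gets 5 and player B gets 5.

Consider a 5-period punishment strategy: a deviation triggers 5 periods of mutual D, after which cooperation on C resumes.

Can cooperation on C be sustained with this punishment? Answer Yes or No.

IC: δ+…+δ^5 ≥ (23−10)/(10−5) = 13/5.
At δ = 5/9: partial sum = 1.1838 < 2.6000. Cooperation not sustainable.

No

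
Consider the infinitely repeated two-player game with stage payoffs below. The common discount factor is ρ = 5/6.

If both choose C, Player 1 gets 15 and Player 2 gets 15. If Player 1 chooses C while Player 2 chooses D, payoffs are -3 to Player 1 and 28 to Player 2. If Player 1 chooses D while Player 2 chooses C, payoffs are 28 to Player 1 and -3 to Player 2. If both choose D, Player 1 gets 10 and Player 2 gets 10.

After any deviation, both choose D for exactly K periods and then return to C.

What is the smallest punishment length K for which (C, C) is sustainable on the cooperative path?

5

Need Σ_{k=1}^{K} ρ^k ≥ (28−15)/(15−10) = 2.6000 at ρ = 5/6.
At K = 4 the sum is 2.5887 < 2.6000; at K = 5 it is 2.9906 ≥ 2.6000.
So the minimum punishment length is K = 5.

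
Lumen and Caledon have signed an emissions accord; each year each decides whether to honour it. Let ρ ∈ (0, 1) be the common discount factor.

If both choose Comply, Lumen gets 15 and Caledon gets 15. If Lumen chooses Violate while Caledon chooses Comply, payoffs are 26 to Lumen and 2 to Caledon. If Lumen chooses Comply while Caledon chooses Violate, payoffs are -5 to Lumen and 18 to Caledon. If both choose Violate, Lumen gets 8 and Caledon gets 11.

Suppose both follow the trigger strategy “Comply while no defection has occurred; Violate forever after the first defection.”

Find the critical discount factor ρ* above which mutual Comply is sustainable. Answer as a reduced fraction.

11/18

For Lumen: deviation gain 26−15 = 11, per-period punishment loss 15−8 = 7. IC gives ρ ≥ 11/18.
For Caledon: gain 3, loss 4 per period, so ρ ≥ 3/7.
The tighter constraint is Lumen's, so cooperation needs ρ ≥ 11/18.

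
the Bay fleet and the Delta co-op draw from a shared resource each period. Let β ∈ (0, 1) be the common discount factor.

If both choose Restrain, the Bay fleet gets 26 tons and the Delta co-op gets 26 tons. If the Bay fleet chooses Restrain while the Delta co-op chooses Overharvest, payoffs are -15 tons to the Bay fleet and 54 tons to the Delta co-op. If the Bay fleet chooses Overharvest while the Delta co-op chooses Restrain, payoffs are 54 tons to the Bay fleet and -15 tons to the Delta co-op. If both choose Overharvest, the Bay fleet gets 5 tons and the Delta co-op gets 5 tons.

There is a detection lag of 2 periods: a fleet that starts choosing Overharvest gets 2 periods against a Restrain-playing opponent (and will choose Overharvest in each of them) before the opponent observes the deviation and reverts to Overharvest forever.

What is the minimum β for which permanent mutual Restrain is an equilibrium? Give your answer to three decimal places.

0.756

Deviating for the 2 undetected periods gains 54−26 = 28 per period over cooperation, then loses 26−5 = 21 per period forever once punishment starts.
Gain: 28(1 + β + … + β^1); loss: 21·β^2/(1−β).
No profitable deviation ⇔ 28(1−β^2) ≤ 21·β^2, i.e. β^2 ≥ 28/(28+21) = 4/7.
Hence β ≥ (4/7)^(1/2) ≈ 0.756.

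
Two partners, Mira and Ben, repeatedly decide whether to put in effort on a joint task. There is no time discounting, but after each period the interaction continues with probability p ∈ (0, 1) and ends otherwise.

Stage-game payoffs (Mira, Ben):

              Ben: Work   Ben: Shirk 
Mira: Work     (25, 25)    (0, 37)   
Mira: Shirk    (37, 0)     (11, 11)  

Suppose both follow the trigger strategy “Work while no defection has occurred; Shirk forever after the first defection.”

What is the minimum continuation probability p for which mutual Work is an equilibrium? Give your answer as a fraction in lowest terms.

Expected cooperation value is 25 + p·25 + p²·25 + … = 25/(1−p); deviation gives 37 + p·11/(1−p).
25 ≥ 37(1−p) + 11p ⇒ 26p ≥ 12 ⇒ p ≥ 12/26 = 6/13.

6/13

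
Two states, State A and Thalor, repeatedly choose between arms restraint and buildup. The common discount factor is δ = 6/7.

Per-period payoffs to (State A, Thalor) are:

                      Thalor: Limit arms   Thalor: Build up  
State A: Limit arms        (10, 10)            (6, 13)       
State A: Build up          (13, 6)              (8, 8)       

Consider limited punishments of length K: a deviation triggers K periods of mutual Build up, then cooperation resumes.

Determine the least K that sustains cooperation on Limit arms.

2

No profitable deviation requires (10−8)(δ+…+δ^K) ≥ 13−10, i.e. δ+…+δ^K ≥ 3/2 ≈ 1.5000.
With δ = 6/7, the partial sums are K=1: 0.8571, K=2: 1.5918.
K = 2 is the first length at which the sum reaches 1.5000.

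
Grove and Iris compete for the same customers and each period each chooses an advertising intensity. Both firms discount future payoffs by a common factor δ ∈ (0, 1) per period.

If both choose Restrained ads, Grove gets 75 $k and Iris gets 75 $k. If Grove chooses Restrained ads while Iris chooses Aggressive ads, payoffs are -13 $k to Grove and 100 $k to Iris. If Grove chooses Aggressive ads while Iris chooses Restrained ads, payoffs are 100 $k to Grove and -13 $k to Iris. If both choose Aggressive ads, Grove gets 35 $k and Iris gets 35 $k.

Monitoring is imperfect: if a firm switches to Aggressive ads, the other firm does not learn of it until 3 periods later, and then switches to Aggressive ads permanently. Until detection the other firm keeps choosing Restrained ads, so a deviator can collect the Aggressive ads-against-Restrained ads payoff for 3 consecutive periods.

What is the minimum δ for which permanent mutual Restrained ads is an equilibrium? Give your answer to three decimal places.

0.727

The best deviation is to choose Aggressive ads for all 3 undetected periods, earning 100 each, then 35 forever once detected.
Deviation value: 100(1−δ^3)/(1−δ) + 35δ^3/(1−δ); cooperation value: 75/(1−δ).
IC: 75 ≥ 100(1−δ^3) + 35δ^3 = 100 − 65δ^3.
So δ^3 ≥ 25/65 = 5/13, giving δ ≥ (5/13)^(1/3) ≈ 0.727.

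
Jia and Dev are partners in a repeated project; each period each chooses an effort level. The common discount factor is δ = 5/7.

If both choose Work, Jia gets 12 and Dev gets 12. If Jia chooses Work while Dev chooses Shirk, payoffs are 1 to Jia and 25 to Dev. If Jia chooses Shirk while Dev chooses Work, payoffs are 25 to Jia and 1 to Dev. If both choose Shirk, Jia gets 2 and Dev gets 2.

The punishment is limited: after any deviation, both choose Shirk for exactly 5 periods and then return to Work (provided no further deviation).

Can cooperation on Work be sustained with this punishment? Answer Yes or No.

Yes

Comparing payoff streams over the 6 periods until play realigns: cooperate → 12(1+δ+…+δ^5); deviate → 25 + 2(δ+…+δ^5).
Cooperation is sustained iff (12−2)(δ+…+δ^5) ≥ 25−12.
δ+…+δ^5 = 5/7·(1−(5/7)^5)/(1−5/7) = 2.0352, and (25−12)/(12−2) = 1.3000.
2.0352 ≥ 1.3000, so cooperation is sustainable.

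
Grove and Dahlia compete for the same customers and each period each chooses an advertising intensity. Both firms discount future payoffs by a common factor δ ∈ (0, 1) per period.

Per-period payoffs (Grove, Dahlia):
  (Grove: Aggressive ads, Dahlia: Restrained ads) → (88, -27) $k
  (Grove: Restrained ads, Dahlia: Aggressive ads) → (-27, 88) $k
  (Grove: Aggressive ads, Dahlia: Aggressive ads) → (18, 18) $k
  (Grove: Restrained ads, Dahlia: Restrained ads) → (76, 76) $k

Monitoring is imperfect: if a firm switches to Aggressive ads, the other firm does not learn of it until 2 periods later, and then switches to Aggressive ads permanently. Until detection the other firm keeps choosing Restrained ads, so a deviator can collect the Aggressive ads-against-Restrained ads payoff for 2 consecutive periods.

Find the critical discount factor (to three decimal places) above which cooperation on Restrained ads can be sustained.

Deviating for the 2 undetected periods gains 88−76 = 12 per period over cooperation, then loses 76−18 = 58 per period forever once punishment starts.
Gain: 12(1 + δ + … + δ^1); loss: 58·δ^2/(1−δ).
No profitable deviation ⇔ 12(1−δ^2) ≤ 58·δ^2, i.e. δ^2 ≥ 12/(12+58) = 6/35.
Hence δ ≥ (6/35)^(1/2) ≈ 0.414.

0.414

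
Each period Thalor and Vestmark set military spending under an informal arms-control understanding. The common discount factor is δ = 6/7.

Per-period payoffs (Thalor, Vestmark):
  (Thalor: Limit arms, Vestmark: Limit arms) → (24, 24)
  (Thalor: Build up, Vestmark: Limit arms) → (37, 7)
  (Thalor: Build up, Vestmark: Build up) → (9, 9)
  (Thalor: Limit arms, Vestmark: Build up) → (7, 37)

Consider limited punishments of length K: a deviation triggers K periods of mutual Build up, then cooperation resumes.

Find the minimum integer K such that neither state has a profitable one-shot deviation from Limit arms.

No profitable deviation requires (24−9)(δ+…+δ^K) ≥ 37−24, i.e. δ+…+δ^K ≥ 13/15 ≈ 0.8667.
With δ = 6/7, the partial sums are K=1: 0.8571, K=2: 1.5918.
K = 2 is the first length at which the sum reaches 0.8667.

2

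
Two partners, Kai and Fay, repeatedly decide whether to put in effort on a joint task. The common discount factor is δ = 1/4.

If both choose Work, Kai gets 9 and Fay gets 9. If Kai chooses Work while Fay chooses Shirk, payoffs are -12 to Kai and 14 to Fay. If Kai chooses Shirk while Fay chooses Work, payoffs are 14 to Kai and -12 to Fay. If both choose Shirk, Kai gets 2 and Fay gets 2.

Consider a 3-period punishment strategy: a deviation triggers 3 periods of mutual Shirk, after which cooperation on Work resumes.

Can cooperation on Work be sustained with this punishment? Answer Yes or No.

No

A one-shot deviation gives 14 now, then 2 for 3 periods, then back to 9.
Gain from deviating: (14−9) today; loss: (9−2) in each of the next 3 periods.
No-deviation condition: (9−2)(δ+…+δ^3) ≥ 14−9, i.e. δ+…+δ^3 ≥ 5/7.
At δ = 1/4: δ+…+δ^3 = 0.3281 < 0.7143.
So cooperation is not sustainable.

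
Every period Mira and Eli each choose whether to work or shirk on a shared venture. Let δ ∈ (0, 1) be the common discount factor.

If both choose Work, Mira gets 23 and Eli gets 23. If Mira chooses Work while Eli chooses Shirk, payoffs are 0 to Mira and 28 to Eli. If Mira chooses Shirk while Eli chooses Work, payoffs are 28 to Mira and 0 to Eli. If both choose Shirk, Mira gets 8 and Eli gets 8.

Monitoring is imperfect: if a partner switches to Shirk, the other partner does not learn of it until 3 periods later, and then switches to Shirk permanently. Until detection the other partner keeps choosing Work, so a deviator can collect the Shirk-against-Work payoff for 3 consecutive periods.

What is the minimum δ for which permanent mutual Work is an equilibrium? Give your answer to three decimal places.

The best deviation is to choose Shirk for all 3 undetected periods, earning 28 each, then 8 forever once detected.
Deviation value: 28(1−δ^3)/(1−δ) + 8δ^3/(1−δ); cooperation value: 23/(1−δ).
IC: 23 ≥ 28(1−δ^3) + 8δ^3 = 28 − 20δ^3.
So δ^3 ≥ 5/20 = 1/4, giving δ ≥ (1/4)^(1/3) ≈ 0.630.

0.630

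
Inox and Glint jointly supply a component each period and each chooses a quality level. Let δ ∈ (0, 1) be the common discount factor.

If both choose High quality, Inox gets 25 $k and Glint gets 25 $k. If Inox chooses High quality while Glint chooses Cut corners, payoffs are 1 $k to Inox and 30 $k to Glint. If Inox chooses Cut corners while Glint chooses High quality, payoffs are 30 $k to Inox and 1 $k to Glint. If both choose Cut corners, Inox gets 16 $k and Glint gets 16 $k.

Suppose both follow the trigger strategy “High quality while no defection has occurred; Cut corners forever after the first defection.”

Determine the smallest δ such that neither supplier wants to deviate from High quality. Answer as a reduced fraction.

25/(1−δ) ≥ 30 + 16δ/(1−δ)
25 ≥ 30 − 14δ
δ ≥ 5/14.

5/14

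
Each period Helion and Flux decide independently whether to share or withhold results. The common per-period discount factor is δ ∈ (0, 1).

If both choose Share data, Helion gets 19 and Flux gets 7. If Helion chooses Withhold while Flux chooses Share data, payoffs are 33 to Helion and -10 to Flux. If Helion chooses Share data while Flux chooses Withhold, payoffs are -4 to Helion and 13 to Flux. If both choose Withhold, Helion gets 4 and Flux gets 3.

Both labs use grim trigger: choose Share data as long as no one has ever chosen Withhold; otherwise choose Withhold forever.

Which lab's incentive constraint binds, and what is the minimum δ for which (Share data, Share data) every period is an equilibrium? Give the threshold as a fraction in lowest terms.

Helion's threshold: (33−19)/(33−4) = 14/29.
Flux's threshold: (13−7)/(13−3) = 3/5.
14/29 < 3/5, so Flux binds and δ* = 3/5.

Flux; δ ≥ 3/5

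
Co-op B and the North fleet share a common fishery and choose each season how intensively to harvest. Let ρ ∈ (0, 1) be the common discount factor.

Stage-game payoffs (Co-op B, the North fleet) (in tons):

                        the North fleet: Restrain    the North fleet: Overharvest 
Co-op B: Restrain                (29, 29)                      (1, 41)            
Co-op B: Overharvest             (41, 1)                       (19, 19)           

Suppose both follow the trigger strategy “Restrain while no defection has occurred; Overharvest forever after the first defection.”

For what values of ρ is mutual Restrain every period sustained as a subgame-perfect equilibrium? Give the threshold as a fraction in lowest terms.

Cooperation forever yields 29 each period: 29/(1−ρ).
Deviating yields 41 once, then 19 forever: 41 + 19ρ/(1−ρ).
No profitable deviation requires 29/(1−ρ) ≥ 41 + 19ρ/(1−ρ).
Multiplying by (1−ρ): 29 ≥ 41(1−ρ) + 19ρ = 41 − 22ρ.
So 22ρ ≥ 12, i.e. ρ ≥ 12/22 = 6/11.

6/11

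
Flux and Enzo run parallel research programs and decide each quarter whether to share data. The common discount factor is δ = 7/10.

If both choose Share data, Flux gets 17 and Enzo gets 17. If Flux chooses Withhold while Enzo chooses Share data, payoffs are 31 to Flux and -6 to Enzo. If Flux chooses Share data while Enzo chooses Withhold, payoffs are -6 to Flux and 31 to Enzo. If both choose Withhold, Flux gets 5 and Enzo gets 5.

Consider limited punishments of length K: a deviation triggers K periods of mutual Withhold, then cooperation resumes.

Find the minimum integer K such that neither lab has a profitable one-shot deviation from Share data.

Need Σ_{k=1}^{K} δ^k ≥ (31−17)/(17−5) = 1.1667 at δ = 7/10.
At K = 1 the sum is 0.7000 < 1.1667; at K = 2 it is 1.1900 ≥ 1.1667.
So the minimum punishment length is K = 2.

2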